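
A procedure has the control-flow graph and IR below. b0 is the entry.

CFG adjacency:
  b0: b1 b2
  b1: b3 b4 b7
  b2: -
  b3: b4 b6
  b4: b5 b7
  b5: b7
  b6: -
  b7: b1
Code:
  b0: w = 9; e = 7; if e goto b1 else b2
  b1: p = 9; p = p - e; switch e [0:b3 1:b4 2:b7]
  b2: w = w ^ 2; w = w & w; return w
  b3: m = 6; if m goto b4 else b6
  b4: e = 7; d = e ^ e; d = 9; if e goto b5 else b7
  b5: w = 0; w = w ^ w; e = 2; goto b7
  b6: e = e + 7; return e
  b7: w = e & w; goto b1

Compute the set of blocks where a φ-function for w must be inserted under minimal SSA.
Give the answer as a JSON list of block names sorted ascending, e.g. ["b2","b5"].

idom tree: b1←b0 b2←b0 b3←b1 b4←b1 b5←b4 b6←b3 b7←b1
Dom∩ at merges:
  b1: preds {b0,b7}: {b0} ∩ {b0,b1,b7} = {b0}; idom=b0
  b4: preds {b1,b3}: {b0,b1} ∩ {b0,b1,b3} = {b0,b1}; idom=b1
  b7: preds {b1,b4,b5}: {b0,b1} ∩ {b0,b1,b4} ∩ {b0,b1,b4,b5} = {b0,b1}; idom=b1

DF walk-up:
  join b1 pred b0: · stop@b0
  join b1 pred b7: b7→b1 stop@b0
  join b4 pred b1: · stop@b1
  join b4 pred b3: b3 stop@b1
  join b7 pred b1: · stop@b1
  join b7 pred b4: b4 stop@b1
  join b7 pred b5: b5→b4 stop@b1
  DF(b0)=∅
  DF(b1)={b1}
  DF(b2)=∅
  DF(b3)={b4}
  DF(b4)={b7}
  DF(b5)={b7}
  DF(b6)=∅
  DF(b7)={b1}

φ for w: defs {b0,b2,b5,b7}
  DF⁺ = {b1,b7}

Answer: ["b1", "b7"]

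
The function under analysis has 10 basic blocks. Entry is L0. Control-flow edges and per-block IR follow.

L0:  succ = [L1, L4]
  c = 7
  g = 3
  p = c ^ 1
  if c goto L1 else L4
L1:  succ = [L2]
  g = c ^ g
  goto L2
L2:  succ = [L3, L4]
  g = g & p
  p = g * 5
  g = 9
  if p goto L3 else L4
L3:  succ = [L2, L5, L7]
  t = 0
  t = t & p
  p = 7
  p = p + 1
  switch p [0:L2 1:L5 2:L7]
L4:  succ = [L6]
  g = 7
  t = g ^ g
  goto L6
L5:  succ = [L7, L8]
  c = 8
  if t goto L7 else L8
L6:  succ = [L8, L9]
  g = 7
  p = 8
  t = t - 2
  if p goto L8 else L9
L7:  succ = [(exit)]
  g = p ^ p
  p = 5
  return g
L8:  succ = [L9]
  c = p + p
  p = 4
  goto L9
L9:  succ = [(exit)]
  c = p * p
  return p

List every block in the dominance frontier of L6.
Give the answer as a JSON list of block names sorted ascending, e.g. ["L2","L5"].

Answer: ["L8", "L9"]

Working:
idom tree: L1←L0 L2←L1 L3←L2 L4←L0 L5←L3 L6←L4 L7←L3 L8←L0 L9←L0
Dom at joins:
  L2: preds {L1,L3}: {L0,L1} ∩ {L0,L1,L2,L3} = {L0,L1}; idom=L1
  L4: preds {L0,L2}: {L0} ∩ {L0,L1,L2} = {L0}; idom=L0
  L7: preds {L3,L5}: {L0,L1,L2,L3} ∩ {L0,L1,L2,L3,L5} = {L0,L1,L2,L3}; idom=L3
  L8: preds {L5,L6}: {L0,L1,L2,L3,L5} ∩ {L0,L4,L6} = {L0}; idom=L0
  L9: preds {L6,L8}: {L0,L4,L6} ∩ {L0,L8} = {L0}; idom=L0

DF derivation:
  join L2 pred L1: · stop@L1
  join L2 pred L3: L3→L2 stop@L1
  join L4 pred L0: · stop@L0
  join L4 pred L2: L2→L1 stop@L0
  join L7 pred L3: · stop@L3
  join L7 pred L5: L5 stop@L3
  join L8 pred L5: L5→L3→L2→L1 stop@L0
  join L8 pred L6: L6→L4 stop@L0
  join L9 pred L6: L6→L4 stop@L0
  join L9 pred L8: L8 stop@L0
  L0 → ∅
  L1 → {L4,L8}
  L2 → {L2,L4,L8}
  L3 → {L2,L8}
  L4 → {L8,L9}
  L5 → {L7,L8}
  L6 → {L8,L9}
  L7 → ∅
  L8 → {L9}
  L9 → ∅

DF(L6) = ["L8", "L9"]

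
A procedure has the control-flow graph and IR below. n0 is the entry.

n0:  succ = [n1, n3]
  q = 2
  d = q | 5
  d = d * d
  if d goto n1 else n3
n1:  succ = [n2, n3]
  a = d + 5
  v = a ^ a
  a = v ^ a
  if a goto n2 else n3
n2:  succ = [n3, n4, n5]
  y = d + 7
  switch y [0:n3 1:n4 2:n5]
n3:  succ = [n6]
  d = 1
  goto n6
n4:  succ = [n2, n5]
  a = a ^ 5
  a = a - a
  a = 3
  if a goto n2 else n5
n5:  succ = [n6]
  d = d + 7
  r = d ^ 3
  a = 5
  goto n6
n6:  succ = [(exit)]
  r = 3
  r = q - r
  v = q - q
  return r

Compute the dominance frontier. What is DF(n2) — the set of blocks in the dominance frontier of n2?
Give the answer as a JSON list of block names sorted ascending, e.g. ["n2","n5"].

idom tree: n1←n0 n2←n1 n3←n0 n4←n2 n5←n2 n6←n0
Dom∩ at merges:
  n2: preds {n1,n4}: {n0,n1} ∩ {n0,n1,n2,n4} = {n0,n1}; idom=n1
  n3: preds {n0,n1,n2}: {n0} ∩ {n0,n1} ∩ {n0,n1,n2} = {n0}; idom=n0
  n5: preds {n2,n4}: {n0,n1,n2} ∩ {n0,n1,n2,n4} = {n0,n1,n2}; idom=n2
  n6: preds {n3,n5}: {n0,n3} ∩ {n0,n1,n2,n5} = {n0}; idom=n0

DF derivation:
  join n2 pred n1: · stop@n1
  join n2 pred n4: n4→n2 stop@n1
  join n3 pred n0: · stop@n0
  join n3 pred n1: n1 stop@n0
  join n3 pred n2: n2→n1 stop@n0
  join n5 pred n2: · stop@n2
  join n5 pred n4: n4 stop@n2
  join n6 pred n3: n3 stop@n0
  join n6 pred n5: n5→n2→n1 stop@n0
  n0 → ∅
  n1 → {n3,n6}
  n2 → {n2,n3,n6}
  n3 → {n6}
  n4 → {n2,n5}
  n5 → {n6}
  n6 → ∅

DF(n2) = ["n2", "n3", "n6"]

Answer: ["n2", "n3", "n6"]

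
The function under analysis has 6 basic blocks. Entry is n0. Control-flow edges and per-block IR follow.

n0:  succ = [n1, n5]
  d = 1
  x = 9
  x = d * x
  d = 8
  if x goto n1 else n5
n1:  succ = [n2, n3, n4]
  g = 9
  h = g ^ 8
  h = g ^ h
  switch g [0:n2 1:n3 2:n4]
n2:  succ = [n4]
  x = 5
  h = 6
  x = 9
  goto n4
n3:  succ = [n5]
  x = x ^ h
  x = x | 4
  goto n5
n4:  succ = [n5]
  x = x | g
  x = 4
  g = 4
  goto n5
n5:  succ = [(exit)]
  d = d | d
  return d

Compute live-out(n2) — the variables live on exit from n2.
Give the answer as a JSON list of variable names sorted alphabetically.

Block summaries:
  n0: {d,x} / ∅
  n1: {g,h} / ∅
  n2: {h,x} / ∅
  n3: {x} / {h,x}
  n4: {g,x} / {g,x}
  n5: {d} / {d}

Live sets:
  live n0: ∅→{d,x}
  live n1: {d,x}→{d,g,h,x}
  live n2: {d,g}→{d,g,x}
  live n3: {d,h,x}→{d}
  live n4: {d,g,x}→{d}
  live n5: {d}→∅

live-out(n2) = ["d", "g", "x"]

Answer: ["d", "g", "x"]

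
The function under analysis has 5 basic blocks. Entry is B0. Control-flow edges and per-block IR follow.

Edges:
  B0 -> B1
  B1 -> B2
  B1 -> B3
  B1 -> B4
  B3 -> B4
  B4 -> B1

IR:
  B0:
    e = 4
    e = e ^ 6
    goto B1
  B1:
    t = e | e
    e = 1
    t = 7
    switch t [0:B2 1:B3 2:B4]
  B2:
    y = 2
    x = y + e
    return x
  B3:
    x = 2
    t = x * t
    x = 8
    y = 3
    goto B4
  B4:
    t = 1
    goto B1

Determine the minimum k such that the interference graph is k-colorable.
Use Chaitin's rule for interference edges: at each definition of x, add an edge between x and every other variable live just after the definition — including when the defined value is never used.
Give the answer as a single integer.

Per-block:
  B0: {e} / ∅
  B1: {e,t} / {e}
  B2: {x,y} / {e}
  B3: {t,x,y} / {t}
  B4: {t} / ∅

Liveness:
  B0 li=∅ lo={e}
  B1 li={e} lo={e,t}
  B2 li={e} lo=∅
  B3 li={e,t} lo={e}
  B4 li={e} lo={e}

Interfere edges:
  e — {t,x,y}
  t — {e,x}
  x — {e,t}
  y — {e}

Colouring:
  {e,t,x} pairwise interfere (3-clique) ⇒ χ ≥ 3
  3-colouring: c0={e}  c1={t,y}  c2={x}
  χ = 3

Answer: 3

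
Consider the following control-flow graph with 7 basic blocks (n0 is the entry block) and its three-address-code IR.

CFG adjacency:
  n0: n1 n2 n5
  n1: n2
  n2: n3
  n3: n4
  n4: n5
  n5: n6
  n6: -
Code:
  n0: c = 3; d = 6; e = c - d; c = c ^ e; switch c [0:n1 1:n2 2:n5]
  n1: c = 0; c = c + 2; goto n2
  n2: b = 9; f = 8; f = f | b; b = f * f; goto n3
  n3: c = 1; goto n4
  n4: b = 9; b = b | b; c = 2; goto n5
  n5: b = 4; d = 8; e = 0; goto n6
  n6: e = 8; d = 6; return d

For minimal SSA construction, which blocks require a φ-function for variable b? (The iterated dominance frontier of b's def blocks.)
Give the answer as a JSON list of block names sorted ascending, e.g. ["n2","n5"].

Answer: ["n5"]

Derivation:
idom tree: n1←n0 n2←n0 n3←n2 n4←n3 n5←n0 n6←n5
Dom at joins:
  n2: preds {n0,n1}: {n0} ∩ {n0,n1} = {n0}; idom=n0
  n5: preds {n0,n4}: {n0} ∩ {n0,n2,n3,n4} = {n0}; idom=n0

DF walk-up:
  n2←n0: walk · to n0
  n2←n1: walk n1 to n0
  n5←n0: walk · to n0
  n5←n4: walk n4→n3→n2 to n0
  DF(n0)=∅
  DF(n1)={n2}
  DF(n2)={n5}
  DF(n3)={n5}
  DF(n4)={n5}
  DF(n5)=∅
  DF(n6)=∅

φ for b: defs {n2,n4,n5}
  DF⁺ = {n5}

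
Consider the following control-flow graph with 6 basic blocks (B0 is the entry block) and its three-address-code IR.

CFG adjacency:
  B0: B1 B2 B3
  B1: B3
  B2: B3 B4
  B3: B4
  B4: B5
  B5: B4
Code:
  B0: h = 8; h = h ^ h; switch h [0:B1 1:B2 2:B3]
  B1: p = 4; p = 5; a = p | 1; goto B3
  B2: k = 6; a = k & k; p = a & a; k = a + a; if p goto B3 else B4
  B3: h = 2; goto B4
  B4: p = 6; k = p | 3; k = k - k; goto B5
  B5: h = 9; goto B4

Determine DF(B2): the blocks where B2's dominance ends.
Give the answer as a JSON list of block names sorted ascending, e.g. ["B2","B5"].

idom tree: B1←B0 B2←B0 B3←B0 B4←B0 B5←B4
Dom at joins:
  B3: preds {B0,B1,B2}: {B0} ∩ {B0,B1} ∩ {B0,B2} = {B0}; idom=B0
  B4: preds {B2,B3,B5}: {B0,B2} ∩ {B0,B3} ∩ {B0,B4,B5} = {B0}; idom=B0

DF walk-up:
  join B3 pred B0: · stop@B0
  join B3 pred B1: B1 stop@B0
  join B3 pred B2: B2 stop@B0
  join B4 pred B2: B2 stop@B0
  join B4 pred B3: B3 stop@B0
  join B4 pred B5: B5→B4 stop@B0
  DF(B0)=∅
  DF(B1)={B3}
  DF(B2)={B3,B4}
  DF(B3)={B4}
  DF(B4)={B4}
  DF(B5)={B4}

DF(B2) = ["B3", "B4"]

Answer: ["B3", "B4"]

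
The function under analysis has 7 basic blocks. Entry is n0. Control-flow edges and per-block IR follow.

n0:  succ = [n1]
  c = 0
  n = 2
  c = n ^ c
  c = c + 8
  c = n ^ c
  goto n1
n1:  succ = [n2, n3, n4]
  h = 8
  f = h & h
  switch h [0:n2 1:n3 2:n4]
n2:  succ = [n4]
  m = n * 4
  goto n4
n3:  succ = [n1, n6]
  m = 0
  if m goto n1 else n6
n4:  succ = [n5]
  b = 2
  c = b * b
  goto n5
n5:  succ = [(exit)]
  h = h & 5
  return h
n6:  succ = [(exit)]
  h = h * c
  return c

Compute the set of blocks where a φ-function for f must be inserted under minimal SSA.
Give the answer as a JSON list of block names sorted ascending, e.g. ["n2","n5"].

Answer: ["n1"]

Working:
idom tree: n1←n0 n2←n1 n3←n1 n4←n1 n5←n4 n6←n3
Dom∩ at merges:
  n1: preds {n0,n3}: {n0} ∩ {n0,n1,n3} = {n0}; idom=n0
  n4: preds {n1,n2}: {n0,n1} ∩ {n0,n1,n2} = {n0,n1}; idom=n1

DF walk-up:
  join n1 pred n0: · stop@n0
  join n1 pred n3: n3→n1 stop@n0
  join n4 pred n1: · stop@n1
  join n4 pred n2: n2 stop@n1
  n0 → ∅
  n1 → {n1}
  n2 → {n4}
  n3 → {n1}
  n4 → ∅
  n5 → ∅
  n6 → ∅

φ for f: defs {n1}
  DF⁺ = {n1}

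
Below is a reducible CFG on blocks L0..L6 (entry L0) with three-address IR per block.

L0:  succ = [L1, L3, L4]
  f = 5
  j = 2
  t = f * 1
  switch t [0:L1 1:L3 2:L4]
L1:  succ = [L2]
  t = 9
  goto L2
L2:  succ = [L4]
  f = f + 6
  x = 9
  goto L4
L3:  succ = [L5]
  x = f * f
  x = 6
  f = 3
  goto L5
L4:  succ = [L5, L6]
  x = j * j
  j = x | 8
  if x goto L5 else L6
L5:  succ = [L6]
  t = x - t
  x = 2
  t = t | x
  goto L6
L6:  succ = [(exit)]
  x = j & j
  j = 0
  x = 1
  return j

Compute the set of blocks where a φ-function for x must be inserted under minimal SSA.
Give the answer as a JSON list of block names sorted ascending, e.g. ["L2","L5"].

Answer: ["L4", "L5", "L6"]

Analysis:
idom tree: L1←L0 L2←L1 L3←L0 L4←L0 L5←L0 L6←L0
Join-block Dom:
  L4: preds {L0,L2}: {L0} ∩ {L0,L1,L2} = {L0}; idom=L0
  L5: preds {L3,L4}: {L0,L3} ∩ {L0,L4} = {L0}; idom=L0
  L6: preds {L4,L5}: {L0,L4} ∩ {L0,L5} = {L0}; idom=L0

DF walk-up:
  join L4 pred L0: · stop@L0
  join L4 pred L2: L2→L1 stop@L0
  join L5 pred L3: L3 stop@L0
  join L5 pred L4: L4 stop@L0
  join L6 pred L4: L4 stop@L0
  join L6 pred L5: L5 stop@L0
  L0 → ∅
  L1 → {L4}
  L2 → {L4}
  L3 → {L5}
  L4 → {L5,L6}
  L5 → {L6}
  L6 → ∅

φ for x: defs {L2,L3,L4,L5,L6}
  DF⁺ = {L4,L5,L6}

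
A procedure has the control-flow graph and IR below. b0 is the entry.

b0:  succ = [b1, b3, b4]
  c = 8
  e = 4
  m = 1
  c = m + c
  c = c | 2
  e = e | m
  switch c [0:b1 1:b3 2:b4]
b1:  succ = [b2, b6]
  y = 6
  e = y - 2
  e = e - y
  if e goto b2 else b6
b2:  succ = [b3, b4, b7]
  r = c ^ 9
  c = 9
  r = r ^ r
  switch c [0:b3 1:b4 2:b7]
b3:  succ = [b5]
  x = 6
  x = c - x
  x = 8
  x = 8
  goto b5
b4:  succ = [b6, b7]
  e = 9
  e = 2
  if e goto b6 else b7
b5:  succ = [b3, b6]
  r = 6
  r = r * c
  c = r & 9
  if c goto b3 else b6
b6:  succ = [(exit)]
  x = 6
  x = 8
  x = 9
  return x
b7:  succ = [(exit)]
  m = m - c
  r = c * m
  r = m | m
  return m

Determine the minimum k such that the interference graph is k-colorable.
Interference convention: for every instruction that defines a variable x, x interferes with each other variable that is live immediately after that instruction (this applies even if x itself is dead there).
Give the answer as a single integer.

Block summaries:
  b0: {c,e,m} / ∅
  b1: {e,y} / ∅
  b2: {c,r} / {c}
  b3: {x} / {c}
  b4: {e} / ∅
  b5: {c,r} / {c}
  b6: {x} / ∅
  b7: {m,r} / {c,m}

Backward fixpoint:
  live b0: ∅→{c,m}
  live b1: {c,m}→{c,m}
  live b2: {c,m}→{c,m}
  live b3: {c}→{c}
  live b4: {c,m}→{c,m}
  live b5: {c}→{c}
  live b6: ∅→∅
  live b7: {c,m}→∅

Interfere edges:
  c — {e,m,r,x,y}
  e — {c,m,y}
  m — {c,e,r,y}
  r — {c,m}
  x — {c}
  y — {c,e,m}

Colouring:
  lower bound: {c,e,m,y} mutually conflict ⇒ χ ≥ 4
  4-colouring: c0={c}  c1={m,x}  c2={e,r}  c3={y}
  χ = 4

Answer: 4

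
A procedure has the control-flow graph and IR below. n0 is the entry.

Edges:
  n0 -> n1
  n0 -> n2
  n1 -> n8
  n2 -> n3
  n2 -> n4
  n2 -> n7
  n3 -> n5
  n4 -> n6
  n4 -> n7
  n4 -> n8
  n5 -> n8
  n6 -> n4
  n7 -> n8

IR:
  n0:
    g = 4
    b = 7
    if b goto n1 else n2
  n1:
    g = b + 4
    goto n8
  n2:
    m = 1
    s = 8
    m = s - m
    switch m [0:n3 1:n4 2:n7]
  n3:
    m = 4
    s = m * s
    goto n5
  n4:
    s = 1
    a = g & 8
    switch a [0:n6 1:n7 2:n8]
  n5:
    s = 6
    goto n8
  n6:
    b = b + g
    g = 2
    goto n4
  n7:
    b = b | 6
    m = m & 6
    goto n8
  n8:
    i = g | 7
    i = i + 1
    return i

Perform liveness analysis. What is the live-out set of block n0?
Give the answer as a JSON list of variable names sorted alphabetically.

def/use:
  n0: {b,g} / ∅
  n1: {g} / {b}
  n2: {m,s} / ∅
  n3: {m,s} / {s}
  n4: {a,s} / {g}
  n5: {s} / ∅
  n6: {b,g} / {b,g}
  n7: {b,m} / {b,m}
  n8: {i} / {g}

Liveness:
  live n0: ∅→{b,g}
  live n1: {b}→{g}
  live n2: {b,g}→{b,g,m,s}
  live n3: {g,s}→{g}
  live n4: {b,g,m}→{b,g,m}
  live n5: {g}→{g}
  live n6: {b,g,m}→{b,g,m}
  live n7: {b,g,m}→{g}
  live n8: {g}→∅

live-out(n0) = ["b", "g"]

Answer: ["b", "g"]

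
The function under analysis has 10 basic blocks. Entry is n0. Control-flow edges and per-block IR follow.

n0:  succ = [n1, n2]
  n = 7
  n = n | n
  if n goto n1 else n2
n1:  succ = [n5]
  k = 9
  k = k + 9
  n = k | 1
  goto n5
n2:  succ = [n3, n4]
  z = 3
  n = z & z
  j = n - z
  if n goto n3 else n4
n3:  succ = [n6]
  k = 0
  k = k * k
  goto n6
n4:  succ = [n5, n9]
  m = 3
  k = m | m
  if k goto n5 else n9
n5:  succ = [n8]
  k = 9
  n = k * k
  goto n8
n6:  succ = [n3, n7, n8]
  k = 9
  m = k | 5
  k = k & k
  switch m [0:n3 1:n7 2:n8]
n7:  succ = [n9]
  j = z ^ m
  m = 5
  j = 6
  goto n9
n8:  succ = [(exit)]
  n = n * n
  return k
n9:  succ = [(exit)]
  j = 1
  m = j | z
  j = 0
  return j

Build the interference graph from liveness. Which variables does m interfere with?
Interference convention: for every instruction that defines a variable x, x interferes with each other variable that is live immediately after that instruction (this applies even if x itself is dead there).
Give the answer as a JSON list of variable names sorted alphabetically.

Answer: ["k", "n", "z"]

Analysis:
def/use:
  n0 def {n} use ∅
  n1 def {k,n} use ∅
  n2 def {j,n,z} use ∅
  n3 def {k} use ∅
  n4 def {k,m} use ∅
  n5 def {k,n} use ∅
  n6 def {k,m} use ∅
  n7 def {j,m} use {m,z}
  n8 def {n} use {k,n}
  n9 def {j,m} use {z}

Liveness:
  live n0: ∅→∅
  live n1: ∅→∅
  live n2: ∅→{n,z}
  live n3: {n,z}→{n,z}
  live n4: {z}→{z}
  live n5: ∅→{k,n}
  live n6: {n,z}→{k,m,n,z}
  live n7: {m,z}→{z}
  live n8: {k,n}→∅
  live n9: {z}→∅

Interference:
  j: {n,z}
  k: {m,n,z}
  m: {k,n,z}
  n: {j,k,m,z}
  z: {j,k,m,n}

N(m) = ["k", "n", "z"]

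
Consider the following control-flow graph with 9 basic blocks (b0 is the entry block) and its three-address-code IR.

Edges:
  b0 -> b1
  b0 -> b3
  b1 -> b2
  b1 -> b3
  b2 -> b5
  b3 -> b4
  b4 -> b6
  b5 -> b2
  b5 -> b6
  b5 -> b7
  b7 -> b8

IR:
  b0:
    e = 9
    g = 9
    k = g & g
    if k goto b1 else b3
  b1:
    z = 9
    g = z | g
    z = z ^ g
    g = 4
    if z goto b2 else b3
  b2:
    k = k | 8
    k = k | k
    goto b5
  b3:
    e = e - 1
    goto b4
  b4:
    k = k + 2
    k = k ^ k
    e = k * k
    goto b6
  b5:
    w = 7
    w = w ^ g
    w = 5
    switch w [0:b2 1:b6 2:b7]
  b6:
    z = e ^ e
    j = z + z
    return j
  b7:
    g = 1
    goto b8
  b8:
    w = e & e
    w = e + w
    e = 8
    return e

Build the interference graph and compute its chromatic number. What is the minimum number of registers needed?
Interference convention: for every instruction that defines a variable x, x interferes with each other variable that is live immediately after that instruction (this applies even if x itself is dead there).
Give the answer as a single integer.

Block summaries:
  b0 def {e,g,k} use ∅
  b1 def {g,z} use {g}
  b2 def {k} use {k}
  b3 def {e} use {e}
  b4 def {e,k} use {k}
  b5 def {w} use {g}
  b6 def {j,z} use {e}
  b7 def {g} use ∅
  b8 def {e,w} use {e}

Live sets:
  b0: in=∅ out={e,g,k}
  b1: in={e,g,k} out={e,g,k}
  b2: in={e,g,k} out={e,g,k}
  b3: in={e,k} out={k}
  b4: in={k} out={e}
  b5: in={e,g,k} out={e,g,k}
  b6: in={e} out=∅
  b7: in={e} out={e}
  b8: in={e} out=∅

Conflict graph:
  e: {g,k,w,z}
  g: {e,k,w,z}
  j: ∅
  k: {e,g,w,z}
  w: {e,g,k}
  z: {e,g,k}

Chromatic number:
  clique {e,g,k,w} ⇒ need ≥ 4
  4-colouring: R0={e,j}  R1={g}  R2={k}  R3={w,z}
  χ = 4

Answer: 4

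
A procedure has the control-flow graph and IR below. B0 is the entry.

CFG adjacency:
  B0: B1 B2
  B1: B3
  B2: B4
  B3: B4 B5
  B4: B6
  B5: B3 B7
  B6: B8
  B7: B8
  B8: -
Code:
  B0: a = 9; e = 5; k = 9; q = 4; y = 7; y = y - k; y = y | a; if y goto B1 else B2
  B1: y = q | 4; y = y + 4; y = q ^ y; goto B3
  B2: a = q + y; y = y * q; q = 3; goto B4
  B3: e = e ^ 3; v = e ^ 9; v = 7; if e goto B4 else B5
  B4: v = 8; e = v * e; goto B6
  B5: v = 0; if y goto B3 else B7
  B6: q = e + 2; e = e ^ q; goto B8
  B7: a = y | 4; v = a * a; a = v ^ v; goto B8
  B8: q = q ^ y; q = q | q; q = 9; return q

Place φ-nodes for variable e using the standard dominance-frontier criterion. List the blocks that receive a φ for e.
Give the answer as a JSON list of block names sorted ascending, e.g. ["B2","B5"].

Answer: ["B3", "B4", "B8"]

Derivation:
idom tree: B1←B0 B2←B0 B3←B1 B4←B0 B5←B3 B6←B4 B7←B5 B8←B0
Join-block Dom:
  B3: preds {B1,B5}: {B0,B1} ∩ {B0,B1,B3,B5} = {B0,B1}; idom=B1
  B4: preds {B2,B3}: {B0,B2} ∩ {B0,B1,B3} = {B0}; idom=B0
  B8: preds {B6,B7}: {B0,B4,B6} ∩ {B0,B1,B3,B5,B7} = {B0}; idom=B0

Frontier:
  B3←B1: walk · to B1
  B3←B5: walk B5→B3 to B1
  B4←B2: walk B2 to B0
  B4←B3: walk B3→B1 to B0
  B8←B6: walk B6→B4 to B0
  B8←B7: walk B7→B5→B3→B1 to B0
  DF(B0)=∅
  DF(B1)={B4,B8}
  DF(B2)={B4}
  DF(B3)={B3,B4,B8}
  DF(B4)={B8}
  DF(B5)={B3,B8}
  DF(B6)={B8}
  DF(B7)={B8}
  DF(B8)=∅

φ for e: defs {B0,B3,B4,B6}
  DF⁺ = {B3,B4,B8}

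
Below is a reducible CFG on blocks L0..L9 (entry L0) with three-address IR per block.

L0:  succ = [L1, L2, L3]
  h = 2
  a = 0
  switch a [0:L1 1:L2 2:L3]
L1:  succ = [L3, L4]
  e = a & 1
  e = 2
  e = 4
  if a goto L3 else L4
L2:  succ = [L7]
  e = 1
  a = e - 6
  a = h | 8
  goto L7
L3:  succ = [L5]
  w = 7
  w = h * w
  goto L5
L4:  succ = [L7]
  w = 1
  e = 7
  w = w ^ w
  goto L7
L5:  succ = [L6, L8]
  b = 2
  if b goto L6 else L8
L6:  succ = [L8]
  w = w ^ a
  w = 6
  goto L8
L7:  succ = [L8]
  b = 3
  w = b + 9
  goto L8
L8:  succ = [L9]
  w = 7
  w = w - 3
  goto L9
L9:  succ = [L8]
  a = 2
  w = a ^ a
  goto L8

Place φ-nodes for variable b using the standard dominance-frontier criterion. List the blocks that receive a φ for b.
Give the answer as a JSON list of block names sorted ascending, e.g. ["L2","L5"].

idom tree: L1←L0 L2←L0 L3←L0 L4←L1 L5←L3 L6←L5 L7←L0 L8←L0 L9←L8
Dom at joins:
  L3: preds {L0,L1}: {L0} ∩ {L0,L1} = {L0}; idom=L0
  L7: preds {L2,L4}: {L0,L2} ∩ {L0,L1,L4} = {L0}; idom=L0
  L8: preds {L5,L6,L7,L9}: {L0,L3,L5} ∩ {L0,L3,L5,L6} ∩ {L0,L7} ∩ {L0,L8,L9} = {L0}; idom=L0

DF derivation:
  L3←L0: walk · to L0
  L3←L1: walk L1 to L0
  L7←L2: walk L2 to L0
  L7←L4: walk L4→L1 to L0
  L8←L5: walk L5→L3 to L0
  L8←L6: walk L6→L5→L3 to L0
  L8←L7: walk L7 to L0
  L8←L9: walk L9→L8 to L0
  DF(L0)=∅
  DF(L1)={L3,L7}
  DF(L2)={L7}
  DF(L3)={L8}
  DF(L4)={L7}
  DF(L5)={L8}
  DF(L6)={L8}
  DF(L7)={L8}
  DF(L8)={L8}
  DF(L9)={L8}

φ for b: defs {L5,L7}
  DF⁺ = {L8}

Answer: ["L8"]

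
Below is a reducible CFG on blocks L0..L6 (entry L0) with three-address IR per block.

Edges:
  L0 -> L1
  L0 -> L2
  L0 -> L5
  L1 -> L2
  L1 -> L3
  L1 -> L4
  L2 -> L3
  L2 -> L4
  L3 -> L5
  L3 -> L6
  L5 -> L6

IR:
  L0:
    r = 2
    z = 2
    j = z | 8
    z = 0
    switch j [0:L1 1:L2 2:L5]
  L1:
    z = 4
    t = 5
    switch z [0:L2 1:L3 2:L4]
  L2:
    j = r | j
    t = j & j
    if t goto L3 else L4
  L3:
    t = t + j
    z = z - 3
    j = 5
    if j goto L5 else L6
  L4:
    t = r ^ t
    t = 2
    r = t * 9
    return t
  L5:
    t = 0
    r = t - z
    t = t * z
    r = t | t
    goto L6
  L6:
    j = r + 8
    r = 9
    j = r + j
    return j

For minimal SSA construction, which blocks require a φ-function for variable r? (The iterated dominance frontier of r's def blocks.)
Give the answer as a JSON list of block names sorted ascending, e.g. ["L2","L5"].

Answer: ["L6"]

Analysis:
idom tree: L1←L0 L2←L0 L3←L0 L4←L0 L5←L0 L6←L0
Join-block Dom:
  L2: preds {L0,L1}: {L0} ∩ {L0,L1} = {L0}; idom=L0
  L3: preds {L1,L2}: {L0,L1} ∩ {L0,L2} = {L0}; idom=L0
  L4: preds {L1,L2}: {L0,L1} ∩ {L0,L2} = {L0}; idom=L0
  L5: preds {L0,L3}: {L0} ∩ {L0,L3} = {L0}; idom=L0
  L6: preds {L3,L5}: {L0,L3} ∩ {L0,L5} = {L0}; idom=L0

Frontier:
  join L2 pred L0: · stop@L0
  join L2 pred L1: L1 stop@L0
  join L3 pred L1: L1 stop@L0
  join L3 pred L2: L2 stop@L0
  join L4 pred L1: L1 stop@L0
  join L4 pred L2: L2 stop@L0
  join L5 pred L0: · stop@L0
  join L5 pred L3: L3 stop@L0
  join L6 pred L3: L3 stop@L0
  join L6 pred L5: L5 stop@L0
  L0: DF=∅
  L1: DF={L2,L3,L4}
  L2: DF={L3,L4}
  L3: DF={L5,L6}
  L4: DF=∅
  L5: DF={L6}
  L6: DF=∅

φ for r: defs {L0,L4,L5,L6}
  DF⁺ = {L6}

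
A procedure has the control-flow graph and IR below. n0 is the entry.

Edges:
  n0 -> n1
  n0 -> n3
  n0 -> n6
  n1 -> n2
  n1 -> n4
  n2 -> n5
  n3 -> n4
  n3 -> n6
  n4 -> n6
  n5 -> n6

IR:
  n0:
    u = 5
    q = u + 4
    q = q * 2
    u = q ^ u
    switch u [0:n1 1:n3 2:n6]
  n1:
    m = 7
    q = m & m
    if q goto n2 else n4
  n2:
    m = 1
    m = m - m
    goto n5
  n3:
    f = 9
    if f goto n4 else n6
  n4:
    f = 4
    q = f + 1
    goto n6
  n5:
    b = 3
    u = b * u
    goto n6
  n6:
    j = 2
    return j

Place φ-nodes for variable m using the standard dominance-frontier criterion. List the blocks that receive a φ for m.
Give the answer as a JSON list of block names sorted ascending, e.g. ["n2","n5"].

idom tree: n1←n0 n2←n1 n3←n0 n4←n0 n5←n2 n6←n0
Dom at joins:
  n4: preds {n1,n3}: {n0,n1} ∩ {n0,n3} = {n0}; idom=n0
  n6: preds {n0,n3,n4,n5}: {n0} ∩ {n0,n3} ∩ {n0,n4} ∩ {n0,n1,n2,n5} = {n0}; idom=n0

Frontier:
  n4←n1: walk n1 to n0
  n4←n3: walk n3 to n0
  n6←n0: walk · to n0
  n6←n3: walk n3 to n0
  n6←n4: walk n4 to n0
  n6←n5: walk n5→n2→n1 to n0
  n0: DF=∅
  n1: DF={n4,n6}
  n2: DF={n6}
  n3: DF={n4,n6}
  n4: DF={n6}
  n5: DF={n6}
  n6: DF=∅

φ for m: defs {n1,n2}
  DF⁺ = {n4,n6}

Answer: ["n4", "n6"]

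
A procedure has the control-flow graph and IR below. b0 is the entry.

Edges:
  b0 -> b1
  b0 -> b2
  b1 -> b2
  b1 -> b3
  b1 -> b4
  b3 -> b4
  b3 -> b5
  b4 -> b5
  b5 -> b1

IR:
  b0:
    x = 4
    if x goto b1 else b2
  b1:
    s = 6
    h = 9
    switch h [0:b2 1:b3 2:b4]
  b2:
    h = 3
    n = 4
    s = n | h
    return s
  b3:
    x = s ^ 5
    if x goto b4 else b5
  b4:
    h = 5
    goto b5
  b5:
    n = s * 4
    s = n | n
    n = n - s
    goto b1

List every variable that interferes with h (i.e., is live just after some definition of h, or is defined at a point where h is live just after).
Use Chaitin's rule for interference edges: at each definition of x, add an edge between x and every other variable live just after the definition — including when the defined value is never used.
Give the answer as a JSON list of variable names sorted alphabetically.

def/use:
  b0 def {x} use ∅
  b1 def {h,s} use ∅
  b2 def {h,n,s} use ∅
  b3 def {x} use {s}
  b4 def {h} use ∅
  b5 def {n,s} use {s}

Liveness:
  live b0: ∅→∅
  live b1: ∅→{s}
  live b2: ∅→∅
  live b3: {s}→{s}
  live b4: {s}→{s}
  live b5: {s}→∅

Conflict graph:
  h↔{n,s}
  n↔{h,s}
  s↔{h,n,x}
  x↔{s}

N(h) = ["n", "s"]

Answer: ["n", "s"]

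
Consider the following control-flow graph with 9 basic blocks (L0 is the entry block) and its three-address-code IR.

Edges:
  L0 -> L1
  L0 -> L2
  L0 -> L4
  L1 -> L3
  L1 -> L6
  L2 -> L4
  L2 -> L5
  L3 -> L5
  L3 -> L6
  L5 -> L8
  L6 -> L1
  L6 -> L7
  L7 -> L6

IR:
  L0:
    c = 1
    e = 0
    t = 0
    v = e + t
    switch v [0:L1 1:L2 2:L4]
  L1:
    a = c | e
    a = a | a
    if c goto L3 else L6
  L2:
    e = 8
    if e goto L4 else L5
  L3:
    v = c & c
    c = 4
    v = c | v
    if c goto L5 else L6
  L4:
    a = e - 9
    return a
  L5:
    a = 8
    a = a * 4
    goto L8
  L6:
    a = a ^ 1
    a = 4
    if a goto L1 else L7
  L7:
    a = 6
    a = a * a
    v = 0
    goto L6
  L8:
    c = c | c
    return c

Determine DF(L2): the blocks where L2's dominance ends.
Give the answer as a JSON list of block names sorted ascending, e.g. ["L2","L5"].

idom tree: L1←L0 L2←L0 L3←L1 L4←L0 L5←L0 L6←L1 L7←L6 L8←L5
Dom∩ at merges:
  L1: preds {L0,L6}: {L0} ∩ {L0,L1,L6} = {L0}; idom=L0
  L4: preds {L0,L2}: {L0} ∩ {L0,L2} = {L0}; idom=L0
  L5: preds {L2,L3}: {L0,L2} ∩ {L0,L1,L3} = {L0}; idom=L0
  L6: preds {L1,L3,L7}: {L0,L1} ∩ {L0,L1,L3} ∩ {L0,L1,L6,L7} = {L0,L1}; idom=L1

DF derivation:
  join L1 pred L0: · stop@L0
  join L1 pred L6: L6→L1 stop@L0
  join L4 pred L0: · stop@L0
  join L4 pred L2: L2 stop@L0
  join L5 pred L2: L2 stop@L0
  join L5 pred L3: L3→L1 stop@L0
  join L6 pred L1: · stop@L1
  join L6 pred L3: L3 stop@L1
  join L6 pred L7: L7→L6 stop@L1
  L0 → ∅
  L1 → {L1,L5}
  L2 → {L4,L5}
  L3 → {L5,L6}
  L4 → ∅
  L5 → ∅
  L6 → {L1,L6}
  L7 → {L6}
  L8 → ∅

DF(L2) = ["L4", "L5"]

Answer: ["L4", "L5"]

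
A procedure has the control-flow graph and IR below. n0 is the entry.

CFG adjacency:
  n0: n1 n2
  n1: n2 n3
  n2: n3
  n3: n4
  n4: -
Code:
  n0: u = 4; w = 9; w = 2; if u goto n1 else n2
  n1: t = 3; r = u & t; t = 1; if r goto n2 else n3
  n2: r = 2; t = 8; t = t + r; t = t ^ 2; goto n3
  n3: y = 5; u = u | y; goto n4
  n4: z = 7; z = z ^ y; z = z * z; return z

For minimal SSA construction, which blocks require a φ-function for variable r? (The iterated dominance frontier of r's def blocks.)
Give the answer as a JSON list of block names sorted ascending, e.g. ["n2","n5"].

Answer: ["n2", "n3"]

Working:
idom tree: n1←n0 n2←n0 n3←n0 n4←n3
Dom at joins:
  n2: preds {n0,n1}: {n0} ∩ {n0,n1} = {n0}; idom=n0
  n3: preds {n1,n2}: {n0,n1} ∩ {n0,n2} = {n0}; idom=n0

DF walk-up:
  join n2 pred n0: · stop@n0
  join n2 pred n1: n1 stop@n0
  join n3 pred n1: n1 stop@n0
  join n3 pred n2: n2 stop@n0
  n0: DF=∅
  n1: DF={n2,n3}
  n2: DF={n3}
  n3: DF=∅
  n4: DF=∅

φ for r: defs {n1,n2}
  DF⁺ = {n2,n3}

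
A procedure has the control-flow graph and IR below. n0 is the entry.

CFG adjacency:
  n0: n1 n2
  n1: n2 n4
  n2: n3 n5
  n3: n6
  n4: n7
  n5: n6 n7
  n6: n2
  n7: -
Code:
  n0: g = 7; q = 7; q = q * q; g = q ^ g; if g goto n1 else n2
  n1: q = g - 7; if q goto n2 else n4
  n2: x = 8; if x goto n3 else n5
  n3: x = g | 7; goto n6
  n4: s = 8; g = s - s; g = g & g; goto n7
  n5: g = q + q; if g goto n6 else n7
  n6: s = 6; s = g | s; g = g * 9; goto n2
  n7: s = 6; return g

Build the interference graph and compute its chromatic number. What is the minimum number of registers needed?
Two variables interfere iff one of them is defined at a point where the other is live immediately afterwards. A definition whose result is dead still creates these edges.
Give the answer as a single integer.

Per-block:
  n0: {g,q} / ∅
  n1: {q} / {g}
  n2: {x} / ∅
  n3: {x} / {g}
  n4: {g,s} / ∅
  n5: {g} / {q}
  n6: {g,s} / {g}
  n7: {s} / {g}

Liveness:
  n0: in=∅ out={g,q}
  n1: in={g} out={g,q}
  n2: in={g,q} out={g,q}
  n3: in={g,q} out={g,q}
  n4: in=∅ out={g}
  n5: in={q} out={g,q}
  n6: in={g,q} out={g,q}
  n7: in={g} out=∅

Conflict graph:
  g↔{q,s,x}
  q↔{g,s,x}
  s↔{g,q}
  x↔{g,q}

Chromatic number:
  lower bound: {g,q,s} mutually conflict ⇒ χ ≥ 3
  assign g→r0 q→r1 s→r2 x→r2 — no edge inside a register ⇒ χ ≤ 3
  χ = 3

Answer: 3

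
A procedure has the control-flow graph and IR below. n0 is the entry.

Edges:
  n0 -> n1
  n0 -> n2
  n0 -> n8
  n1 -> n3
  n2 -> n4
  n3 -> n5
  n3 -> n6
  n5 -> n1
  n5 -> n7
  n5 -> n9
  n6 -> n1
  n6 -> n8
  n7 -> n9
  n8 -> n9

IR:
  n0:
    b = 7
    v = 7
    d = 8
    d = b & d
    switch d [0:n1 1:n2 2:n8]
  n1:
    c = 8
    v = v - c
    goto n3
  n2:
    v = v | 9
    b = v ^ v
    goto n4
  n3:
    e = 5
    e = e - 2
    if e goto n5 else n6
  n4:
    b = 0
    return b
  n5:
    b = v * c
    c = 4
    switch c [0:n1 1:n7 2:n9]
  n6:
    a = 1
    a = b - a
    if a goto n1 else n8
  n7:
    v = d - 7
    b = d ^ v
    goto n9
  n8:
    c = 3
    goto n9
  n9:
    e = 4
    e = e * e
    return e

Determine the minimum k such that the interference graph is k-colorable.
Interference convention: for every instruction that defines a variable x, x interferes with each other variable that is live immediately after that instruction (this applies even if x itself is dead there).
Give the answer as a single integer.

Block summaries:
  n0: def={b,d,v} ue=∅
  n1: def={c,v} ue={v}
  n2: def={b,v} ue={v}
  n3: def={e} ue=∅
  n4: def={b} ue=∅
  n5: def={b,c} ue={c,v}
  n6: def={a} ue={b}
  n7: def={b,v} ue={d}
  n8: def={c} ue=∅
  n9: def={e} ue=∅

Liveness:
  n0 li=∅ lo={b,d,v}
  n1 li={b,d,v} lo={b,c,d,v}
  n2 li={v} lo=∅
  n3 li={b,c,d,v} lo={b,c,d,v}
  n4 li=∅ lo=∅
  n5 li={c,d,v} lo={b,d,v}
  n6 li={b,d,v} lo={b,d,v}
  n7 li={d} lo=∅
  n8 li=∅ lo=∅
  n9 li=∅ lo=∅

Interfere edges:
  a: {b,d,v}
  b: {a,c,d,e,v}
  c: {b,d,e,v}
  d: {a,b,c,e,v}
  e: {b,c,d,v}
  v: {a,b,c,d,e}

Colouring:
  lower bound: {b,c,d,e,v} mutually conflict ⇒ χ ≥ 5
  assign a→r3 b→r0 c→r3 d→r1 e→r4 v→r2 — no edge inside a register ⇒ χ ≤ 5
  χ = 5

Answer: 5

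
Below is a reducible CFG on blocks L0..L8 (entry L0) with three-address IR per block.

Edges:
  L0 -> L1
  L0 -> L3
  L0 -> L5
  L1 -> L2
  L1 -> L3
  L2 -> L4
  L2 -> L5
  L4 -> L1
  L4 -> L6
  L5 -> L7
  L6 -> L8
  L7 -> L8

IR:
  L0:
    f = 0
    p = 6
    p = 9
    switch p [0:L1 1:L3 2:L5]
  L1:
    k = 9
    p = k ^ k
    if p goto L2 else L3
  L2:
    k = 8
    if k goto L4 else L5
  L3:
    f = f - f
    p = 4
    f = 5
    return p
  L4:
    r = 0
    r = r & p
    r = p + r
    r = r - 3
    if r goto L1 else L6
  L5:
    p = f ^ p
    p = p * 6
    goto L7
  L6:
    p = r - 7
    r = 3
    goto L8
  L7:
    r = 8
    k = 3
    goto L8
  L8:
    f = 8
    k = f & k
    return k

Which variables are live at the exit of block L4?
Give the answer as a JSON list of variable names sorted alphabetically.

Answer: ["f", "k", "r"]

Analysis:
def/use:
  L0: def={f,p} ue=∅
  L1: def={k,p} ue=∅
  L2: def={k} ue=∅
  L3: def={f,p} ue={f}
  L4: def={r} ue={p}
  L5: def={p} ue={f,p}
  L6: def={p,r} ue={r}
  L7: def={k,r} ue=∅
  L8: def={f,k} ue={k}

Liveness:
  L0 li=∅ lo={f,p}
  L1 li={f} lo={f,p}
  L2 li={f,p} lo={f,k,p}
  L3 li={f} lo=∅
  L4 li={f,k,p} lo={f,k,r}
  L5 li={f,p} lo=∅
  L6 li={k,r} lo={k}
  L7 li=∅ lo={k}
  L8 li={k} lo=∅

live-out(L4) = ["f", "k", "r"]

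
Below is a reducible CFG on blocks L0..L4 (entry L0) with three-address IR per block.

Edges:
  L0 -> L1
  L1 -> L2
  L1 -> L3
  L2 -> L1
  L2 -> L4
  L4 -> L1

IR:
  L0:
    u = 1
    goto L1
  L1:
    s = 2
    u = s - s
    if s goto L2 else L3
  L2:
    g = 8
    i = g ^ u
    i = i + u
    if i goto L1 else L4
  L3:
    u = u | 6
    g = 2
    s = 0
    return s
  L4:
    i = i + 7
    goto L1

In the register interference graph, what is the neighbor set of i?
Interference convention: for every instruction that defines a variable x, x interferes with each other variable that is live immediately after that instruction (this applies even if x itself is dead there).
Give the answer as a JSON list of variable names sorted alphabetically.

Per-block:
  L0: def={u} ue=∅
  L1: def={s,u} ue=∅
  L2: def={g,i} ue={u}
  L3: def={g,s,u} ue={u}
  L4: def={i} ue={i}

Liveness:
  L0: in=∅ out=∅
  L1: in=∅ out={u}
  L2: in={u} out={i}
  L3: in={u} out=∅
  L4: in={i} out=∅

Conflict graph:
  g: {u}
  i: {u}
  s: {u}
  u: {g,i,s}

N(i) = ["u"]

Answer: ["u"]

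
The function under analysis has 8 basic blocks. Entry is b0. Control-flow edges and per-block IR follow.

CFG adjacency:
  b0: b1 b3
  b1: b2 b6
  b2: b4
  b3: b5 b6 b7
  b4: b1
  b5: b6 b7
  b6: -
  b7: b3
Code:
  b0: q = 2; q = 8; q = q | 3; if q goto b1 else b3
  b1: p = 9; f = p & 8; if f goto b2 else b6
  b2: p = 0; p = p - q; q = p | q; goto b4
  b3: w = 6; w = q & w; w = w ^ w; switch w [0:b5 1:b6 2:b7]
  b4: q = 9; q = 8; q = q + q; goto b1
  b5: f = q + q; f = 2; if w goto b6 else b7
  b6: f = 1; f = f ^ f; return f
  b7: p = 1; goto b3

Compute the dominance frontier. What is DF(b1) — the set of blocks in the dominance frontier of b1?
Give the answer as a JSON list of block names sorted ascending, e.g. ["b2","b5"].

Answer: ["b1", "b6"]

Working:
idom tree: b1←b0 b2←b1 b3←b0 b4←b2 b5←b3 b6←b0 b7←b3
Dom at joins:
  b1: preds {b0,b4}: {b0} ∩ {b0,b1,b2,b4} = {b0}; idom=b0
  b3: preds {b0,b7}: {b0} ∩ {b0,b3,b7} = {b0}; idom=b0
  b6: preds {b1,b3,b5}: {b0,b1} ∩ {b0,b3} ∩ {b0,b3,b5} = {b0}; idom=b0
  b7: preds {b3,b5}: {b0,b3} ∩ {b0,b3,b5} = {b0,b3}; idom=b3

DF walk-up:
  b1←b0: walk · to b0
  b1←b4: walk b4→b2→b1 to b0
  b3←b0: walk · to b0
  b3←b7: walk b7→b3 to b0
  b6←b1: walk b1 to b0
  b6←b3: walk b3 to b0
  b6←b5: walk b5→b3 to b0
  b7←b3: walk · to b3
  b7←b5: walk b5 to b3
  b0: DF=∅
  b1: DF={b1,b6}
  b2: DF={b1}
  b3: DF={b3,b6}
  b4: DF={b1}
  b5: DF={b6,b7}
  b6: DF=∅
  b7: DF={b3}

DF(b1) = ["b1", "b6"]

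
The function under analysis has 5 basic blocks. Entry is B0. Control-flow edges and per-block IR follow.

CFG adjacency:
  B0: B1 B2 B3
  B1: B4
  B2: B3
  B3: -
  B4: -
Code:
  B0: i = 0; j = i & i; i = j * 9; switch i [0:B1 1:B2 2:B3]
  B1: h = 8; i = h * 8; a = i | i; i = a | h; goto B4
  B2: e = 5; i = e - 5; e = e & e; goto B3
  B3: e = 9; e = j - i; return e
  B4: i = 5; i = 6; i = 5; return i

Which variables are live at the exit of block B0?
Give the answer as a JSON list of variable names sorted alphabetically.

def/use:
  B0: def={i,j} ue=∅
  B1: def={a,h,i} ue=∅
  B2: def={e,i} ue=∅
  B3: def={e} ue={i,j}
  B4: def={i} ue=∅

Backward fixpoint:
  B0 li=∅ lo={i,j}
  B1 li=∅ lo=∅
  B2 li={j} lo={i,j}
  B3 li={i,j} lo=∅
  B4 li=∅ lo=∅

live-out(B0) = ["i", "j"]

Answer: ["i", "j"]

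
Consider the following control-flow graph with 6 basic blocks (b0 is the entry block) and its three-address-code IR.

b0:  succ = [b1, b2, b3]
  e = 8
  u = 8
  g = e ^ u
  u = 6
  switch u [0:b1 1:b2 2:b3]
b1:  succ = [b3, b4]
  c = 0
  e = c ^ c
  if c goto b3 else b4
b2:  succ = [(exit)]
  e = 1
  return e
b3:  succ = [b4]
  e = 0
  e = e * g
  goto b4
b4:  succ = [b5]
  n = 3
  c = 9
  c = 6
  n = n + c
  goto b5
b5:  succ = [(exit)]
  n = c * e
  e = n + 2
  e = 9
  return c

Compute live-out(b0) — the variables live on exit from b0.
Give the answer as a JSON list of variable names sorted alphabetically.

def/use:
  b0: def={e,g,u} ue=∅
  b1: def={c,e} ue=∅
  b2: def={e} ue=∅
  b3: def={e} ue={g}
  b4: def={c,n} ue=∅
  b5: def={e,n} ue={c,e}

Live sets:
  live b0: ∅→{g}
  live b1: {g}→{e,g}
  live b2: ∅→∅
  live b3: {g}→{e}
  live b4: {e}→{c,e}
  live b5: {c,e}→∅

live-out(b0) = ["g"]

Answer: ["g"]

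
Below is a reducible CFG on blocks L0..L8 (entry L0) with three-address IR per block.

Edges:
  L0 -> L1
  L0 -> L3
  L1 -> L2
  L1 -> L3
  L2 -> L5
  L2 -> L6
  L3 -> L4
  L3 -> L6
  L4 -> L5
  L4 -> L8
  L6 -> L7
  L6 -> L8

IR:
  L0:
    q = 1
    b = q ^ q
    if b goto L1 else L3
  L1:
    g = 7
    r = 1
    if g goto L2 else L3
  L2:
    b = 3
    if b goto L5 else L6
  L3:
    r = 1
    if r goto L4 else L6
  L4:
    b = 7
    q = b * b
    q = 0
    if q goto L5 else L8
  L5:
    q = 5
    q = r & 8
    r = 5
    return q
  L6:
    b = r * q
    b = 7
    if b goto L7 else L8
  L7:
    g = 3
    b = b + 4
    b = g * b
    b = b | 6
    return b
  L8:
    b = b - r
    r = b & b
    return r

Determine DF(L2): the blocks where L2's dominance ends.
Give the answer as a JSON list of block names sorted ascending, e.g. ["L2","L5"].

Answer: ["L5", "L6"]

Derivation:
idom tree: L1←L0 L2←L1 L3←L0 L4←L3 L5←L0 L6←L0 L7←L6 L8←L0
Dom at joins:
  L3: preds {L0,L1}: {L0} ∩ {L0,L1} = {L0}; idom=L0
  L5: preds {L2,L4}: {L0,L1,L2} ∩ {L0,L3,L4} = {L0}; idom=L0
  L6: preds {L2,L3}: {L0,L1,L2} ∩ {L0,L3} = {L0}; idom=L0
  L8: preds {L4,L6}: {L0,L3,L4} ∩ {L0,L6} = {L0}; idom=L0

DF derivation:
  join L3 pred L0: · stop@L0
  join L3 pred L1: L1 stop@L0
  join L5 pred L2: L2→L1 stop@L0
  join L5 pred L4: L4→L3 stop@L0
  join L6 pred L2: L2→L1 stop@L0
  join L6 pred L3: L3 stop@L0
  join L8 pred L4: L4→L3 stop@L0
  join L8 pred L6: L6 stop@L0
  DF(L0)=∅
  DF(L1)={L3,L5,L6}
  DF(L2)={L5,L6}
  DF(L3)={L5,L6,L8}
  DF(L4)={L5,L8}
  DF(L5)=∅
  DF(L6)={L8}
  DF(L7)=∅
  DF(L8)=∅

DF(L2) = ["L5", "L6"]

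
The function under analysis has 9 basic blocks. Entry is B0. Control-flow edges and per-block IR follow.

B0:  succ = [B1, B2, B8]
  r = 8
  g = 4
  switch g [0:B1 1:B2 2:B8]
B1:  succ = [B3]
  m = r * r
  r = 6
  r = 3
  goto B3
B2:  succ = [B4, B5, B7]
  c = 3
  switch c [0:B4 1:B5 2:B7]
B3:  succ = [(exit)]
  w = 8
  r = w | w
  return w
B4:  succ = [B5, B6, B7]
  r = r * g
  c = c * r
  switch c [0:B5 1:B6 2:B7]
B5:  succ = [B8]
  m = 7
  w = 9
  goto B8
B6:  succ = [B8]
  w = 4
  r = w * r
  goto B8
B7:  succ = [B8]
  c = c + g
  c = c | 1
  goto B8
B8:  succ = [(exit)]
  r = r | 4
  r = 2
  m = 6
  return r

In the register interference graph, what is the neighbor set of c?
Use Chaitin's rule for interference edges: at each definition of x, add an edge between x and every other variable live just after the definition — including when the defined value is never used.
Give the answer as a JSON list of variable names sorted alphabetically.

def/use:
  B0: def={g,r} ue=∅
  B1: def={m,r} ue={r}
  B2: def={c} ue=∅
  B3: def={r,w} ue=∅
  B4: def={c,r} ue={c,g,r}
  B5: def={m,w} ue=∅
  B6: def={r,w} ue={r}
  B7: def={c} ue={c,g}
  B8: def={m,r} ue={r}

Liveness:
  B0 li=∅ lo={g,r}
  B1 li={r} lo=∅
  B2 li={g,r} lo={c,g,r}
  B3 li=∅ lo=∅
  B4 li={c,g,r} lo={c,g,r}
  B5 li={r} lo={r}
  B6 li={r} lo={r}
  B7 li={c,g,r} lo={r}
  B8 li={r} lo=∅

Conflict graph:
  c: {g,r}
  g: {c,r}
  m: {r}
  r: {c,g,m,w}
  w: {r}

N(c) = ["g", "r"]

Answer: ["g", "r"]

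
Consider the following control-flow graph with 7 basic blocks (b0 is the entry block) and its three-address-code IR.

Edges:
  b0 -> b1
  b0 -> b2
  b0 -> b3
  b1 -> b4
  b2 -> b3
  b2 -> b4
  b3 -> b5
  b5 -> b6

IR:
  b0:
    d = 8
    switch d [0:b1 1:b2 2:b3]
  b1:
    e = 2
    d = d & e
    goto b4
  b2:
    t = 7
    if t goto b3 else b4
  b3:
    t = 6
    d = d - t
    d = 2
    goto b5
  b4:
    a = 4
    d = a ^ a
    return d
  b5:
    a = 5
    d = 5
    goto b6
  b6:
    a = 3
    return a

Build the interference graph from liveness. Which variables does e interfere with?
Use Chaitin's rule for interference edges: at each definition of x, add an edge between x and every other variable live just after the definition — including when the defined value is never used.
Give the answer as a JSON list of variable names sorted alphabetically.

Per-block:
  b0 def {d} use ∅
  b1 def {d,e} use {d}
  b2 def {t} use ∅
  b3 def {d,t} use {d}
  b4 def {a,d} use ∅
  b5 def {a,d} use ∅
  b6 def {a} use ∅

Live sets:
  live b0: ∅→{d}
  live b1: {d}→∅
  live b2: {d}→{d}
  live b3: {d}→∅
  live b4: ∅→∅
  live b5: ∅→∅
  live b6: ∅→∅

Conflict graph:
  a: ∅
  d: {e,t}
  e: {d}
  t: {d}

N(e) = ["d"]

Answer: ["d"]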